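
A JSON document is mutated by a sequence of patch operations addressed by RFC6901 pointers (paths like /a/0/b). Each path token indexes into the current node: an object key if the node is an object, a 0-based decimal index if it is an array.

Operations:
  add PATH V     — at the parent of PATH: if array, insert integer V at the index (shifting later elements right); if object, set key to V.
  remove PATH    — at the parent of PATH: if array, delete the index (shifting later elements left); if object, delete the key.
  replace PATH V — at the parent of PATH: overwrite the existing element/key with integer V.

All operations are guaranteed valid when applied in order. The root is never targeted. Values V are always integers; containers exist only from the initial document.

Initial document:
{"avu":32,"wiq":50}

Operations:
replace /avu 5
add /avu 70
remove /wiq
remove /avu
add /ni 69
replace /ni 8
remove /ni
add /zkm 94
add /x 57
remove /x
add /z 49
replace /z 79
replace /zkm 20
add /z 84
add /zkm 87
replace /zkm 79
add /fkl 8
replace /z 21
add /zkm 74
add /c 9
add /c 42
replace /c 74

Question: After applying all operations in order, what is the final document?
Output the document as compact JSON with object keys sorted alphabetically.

After op 1 (replace /avu 5): {"avu":5,"wiq":50}
After op 2 (add /avu 70): {"avu":70,"wiq":50}
After op 3 (remove /wiq): {"avu":70}
After op 4 (remove /avu): {}
After op 5 (add /ni 69): {"ni":69}
After op 6 (replace /ni 8): {"ni":8}
After op 7 (remove /ni): {}
After op 8 (add /zkm 94): {"zkm":94}
After op 9 (add /x 57): {"x":57,"zkm":94}
After op 10 (remove /x): {"zkm":94}
After op 11 (add /z 49): {"z":49,"zkm":94}
After op 12 (replace /z 79): {"z":79,"zkm":94}
After op 13 (replace /zkm 20): {"z":79,"zkm":20}
After op 14 (add /z 84): {"z":84,"zkm":20}
After op 15 (add /zkm 87): {"z":84,"zkm":87}
After op 16 (replace /zkm 79): {"z":84,"zkm":79}
After op 17 (add /fkl 8): {"fkl":8,"z":84,"zkm":79}
After op 18 (replace /z 21): {"fkl":8,"z":21,"zkm":79}
After op 19 (add /zkm 74): {"fkl":8,"z":21,"zkm":74}
After op 20 (add /c 9): {"c":9,"fkl":8,"z":21,"zkm":74}
After op 21 (add /c 42): {"c":42,"fkl":8,"z":21,"zkm":74}
After op 22 (replace /c 74): {"c":74,"fkl":8,"z":21,"zkm":74}

Answer: {"c":74,"fkl":8,"z":21,"zkm":74}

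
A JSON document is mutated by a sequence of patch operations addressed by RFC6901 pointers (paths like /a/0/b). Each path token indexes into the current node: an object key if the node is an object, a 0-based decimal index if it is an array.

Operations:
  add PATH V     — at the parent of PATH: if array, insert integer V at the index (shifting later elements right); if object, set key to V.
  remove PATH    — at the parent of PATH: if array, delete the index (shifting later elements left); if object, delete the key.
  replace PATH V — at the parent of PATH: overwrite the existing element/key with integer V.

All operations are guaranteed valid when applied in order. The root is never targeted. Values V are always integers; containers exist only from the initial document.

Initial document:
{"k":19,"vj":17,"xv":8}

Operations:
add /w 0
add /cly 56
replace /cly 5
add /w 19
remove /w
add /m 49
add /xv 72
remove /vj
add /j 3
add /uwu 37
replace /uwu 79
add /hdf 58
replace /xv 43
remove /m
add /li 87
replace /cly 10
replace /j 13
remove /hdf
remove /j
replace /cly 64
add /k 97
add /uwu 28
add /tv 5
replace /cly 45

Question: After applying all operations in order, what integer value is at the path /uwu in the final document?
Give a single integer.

After op 1 (add /w 0): {"k":19,"vj":17,"w":0,"xv":8}
After op 2 (add /cly 56): {"cly":56,"k":19,"vj":17,"w":0,"xv":8}
After op 3 (replace /cly 5): {"cly":5,"k":19,"vj":17,"w":0,"xv":8}
After op 4 (add /w 19): {"cly":5,"k":19,"vj":17,"w":19,"xv":8}
After op 5 (remove /w): {"cly":5,"k":19,"vj":17,"xv":8}
After op 6 (add /m 49): {"cly":5,"k":19,"m":49,"vj":17,"xv":8}
After op 7 (add /xv 72): {"cly":5,"k":19,"m":49,"vj":17,"xv":72}
After op 8 (remove /vj): {"cly":5,"k":19,"m":49,"xv":72}
After op 9 (add /j 3): {"cly":5,"j":3,"k":19,"m":49,"xv":72}
After op 10 (add /uwu 37): {"cly":5,"j":3,"k":19,"m":49,"uwu":37,"xv":72}
After op 11 (replace /uwu 79): {"cly":5,"j":3,"k":19,"m":49,"uwu":79,"xv":72}
After op 12 (add /hdf 58): {"cly":5,"hdf":58,"j":3,"k":19,"m":49,"uwu":79,"xv":72}
After op 13 (replace /xv 43): {"cly":5,"hdf":58,"j":3,"k":19,"m":49,"uwu":79,"xv":43}
After op 14 (remove /m): {"cly":5,"hdf":58,"j":3,"k":19,"uwu":79,"xv":43}
After op 15 (add /li 87): {"cly":5,"hdf":58,"j":3,"k":19,"li":87,"uwu":79,"xv":43}
After op 16 (replace /cly 10): {"cly":10,"hdf":58,"j":3,"k":19,"li":87,"uwu":79,"xv":43}
After op 17 (replace /j 13): {"cly":10,"hdf":58,"j":13,"k":19,"li":87,"uwu":79,"xv":43}
After op 18 (remove /hdf): {"cly":10,"j":13,"k":19,"li":87,"uwu":79,"xv":43}
After op 19 (remove /j): {"cly":10,"k":19,"li":87,"uwu":79,"xv":43}
After op 20 (replace /cly 64): {"cly":64,"k":19,"li":87,"uwu":79,"xv":43}
After op 21 (add /k 97): {"cly":64,"k":97,"li":87,"uwu":79,"xv":43}
After op 22 (add /uwu 28): {"cly":64,"k":97,"li":87,"uwu":28,"xv":43}
After op 23 (add /tv 5): {"cly":64,"k":97,"li":87,"tv":5,"uwu":28,"xv":43}
After op 24 (replace /cly 45): {"cly":45,"k":97,"li":87,"tv":5,"uwu":28,"xv":43}
Value at /uwu: 28

Answer: 28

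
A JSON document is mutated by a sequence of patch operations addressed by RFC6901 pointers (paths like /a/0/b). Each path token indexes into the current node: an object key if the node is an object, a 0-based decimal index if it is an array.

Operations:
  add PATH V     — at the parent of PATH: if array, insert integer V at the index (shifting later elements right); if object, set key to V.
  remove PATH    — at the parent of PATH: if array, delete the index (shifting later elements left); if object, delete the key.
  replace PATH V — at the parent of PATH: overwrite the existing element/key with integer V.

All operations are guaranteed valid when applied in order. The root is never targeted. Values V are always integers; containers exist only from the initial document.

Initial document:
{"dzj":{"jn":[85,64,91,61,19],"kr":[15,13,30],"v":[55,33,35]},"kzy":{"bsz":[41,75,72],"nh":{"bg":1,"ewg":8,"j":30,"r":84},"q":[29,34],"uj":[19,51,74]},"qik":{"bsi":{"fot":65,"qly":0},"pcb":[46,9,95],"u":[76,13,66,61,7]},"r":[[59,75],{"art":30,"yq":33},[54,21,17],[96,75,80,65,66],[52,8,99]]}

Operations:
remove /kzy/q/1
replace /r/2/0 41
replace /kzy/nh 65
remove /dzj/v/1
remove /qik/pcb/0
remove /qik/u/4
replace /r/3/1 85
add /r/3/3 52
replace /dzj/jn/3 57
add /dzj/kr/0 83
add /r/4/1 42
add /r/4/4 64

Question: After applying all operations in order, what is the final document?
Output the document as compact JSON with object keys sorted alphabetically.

After op 1 (remove /kzy/q/1): {"dzj":{"jn":[85,64,91,61,19],"kr":[15,13,30],"v":[55,33,35]},"kzy":{"bsz":[41,75,72],"nh":{"bg":1,"ewg":8,"j":30,"r":84},"q":[29],"uj":[19,51,74]},"qik":{"bsi":{"fot":65,"qly":0},"pcb":[46,9,95],"u":[76,13,66,61,7]},"r":[[59,75],{"art":30,"yq":33},[54,21,17],[96,75,80,65,66],[52,8,99]]}
After op 2 (replace /r/2/0 41): {"dzj":{"jn":[85,64,91,61,19],"kr":[15,13,30],"v":[55,33,35]},"kzy":{"bsz":[41,75,72],"nh":{"bg":1,"ewg":8,"j":30,"r":84},"q":[29],"uj":[19,51,74]},"qik":{"bsi":{"fot":65,"qly":0},"pcb":[46,9,95],"u":[76,13,66,61,7]},"r":[[59,75],{"art":30,"yq":33},[41,21,17],[96,75,80,65,66],[52,8,99]]}
After op 3 (replace /kzy/nh 65): {"dzj":{"jn":[85,64,91,61,19],"kr":[15,13,30],"v":[55,33,35]},"kzy":{"bsz":[41,75,72],"nh":65,"q":[29],"uj":[19,51,74]},"qik":{"bsi":{"fot":65,"qly":0},"pcb":[46,9,95],"u":[76,13,66,61,7]},"r":[[59,75],{"art":30,"yq":33},[41,21,17],[96,75,80,65,66],[52,8,99]]}
After op 4 (remove /dzj/v/1): {"dzj":{"jn":[85,64,91,61,19],"kr":[15,13,30],"v":[55,35]},"kzy":{"bsz":[41,75,72],"nh":65,"q":[29],"uj":[19,51,74]},"qik":{"bsi":{"fot":65,"qly":0},"pcb":[46,9,95],"u":[76,13,66,61,7]},"r":[[59,75],{"art":30,"yq":33},[41,21,17],[96,75,80,65,66],[52,8,99]]}
After op 5 (remove /qik/pcb/0): {"dzj":{"jn":[85,64,91,61,19],"kr":[15,13,30],"v":[55,35]},"kzy":{"bsz":[41,75,72],"nh":65,"q":[29],"uj":[19,51,74]},"qik":{"bsi":{"fot":65,"qly":0},"pcb":[9,95],"u":[76,13,66,61,7]},"r":[[59,75],{"art":30,"yq":33},[41,21,17],[96,75,80,65,66],[52,8,99]]}
After op 6 (remove /qik/u/4): {"dzj":{"jn":[85,64,91,61,19],"kr":[15,13,30],"v":[55,35]},"kzy":{"bsz":[41,75,72],"nh":65,"q":[29],"uj":[19,51,74]},"qik":{"bsi":{"fot":65,"qly":0},"pcb":[9,95],"u":[76,13,66,61]},"r":[[59,75],{"art":30,"yq":33},[41,21,17],[96,75,80,65,66],[52,8,99]]}
After op 7 (replace /r/3/1 85): {"dzj":{"jn":[85,64,91,61,19],"kr":[15,13,30],"v":[55,35]},"kzy":{"bsz":[41,75,72],"nh":65,"q":[29],"uj":[19,51,74]},"qik":{"bsi":{"fot":65,"qly":0},"pcb":[9,95],"u":[76,13,66,61]},"r":[[59,75],{"art":30,"yq":33},[41,21,17],[96,85,80,65,66],[52,8,99]]}
After op 8 (add /r/3/3 52): {"dzj":{"jn":[85,64,91,61,19],"kr":[15,13,30],"v":[55,35]},"kzy":{"bsz":[41,75,72],"nh":65,"q":[29],"uj":[19,51,74]},"qik":{"bsi":{"fot":65,"qly":0},"pcb":[9,95],"u":[76,13,66,61]},"r":[[59,75],{"art":30,"yq":33},[41,21,17],[96,85,80,52,65,66],[52,8,99]]}
After op 9 (replace /dzj/jn/3 57): {"dzj":{"jn":[85,64,91,57,19],"kr":[15,13,30],"v":[55,35]},"kzy":{"bsz":[41,75,72],"nh":65,"q":[29],"uj":[19,51,74]},"qik":{"bsi":{"fot":65,"qly":0},"pcb":[9,95],"u":[76,13,66,61]},"r":[[59,75],{"art":30,"yq":33},[41,21,17],[96,85,80,52,65,66],[52,8,99]]}
After op 10 (add /dzj/kr/0 83): {"dzj":{"jn":[85,64,91,57,19],"kr":[83,15,13,30],"v":[55,35]},"kzy":{"bsz":[41,75,72],"nh":65,"q":[29],"uj":[19,51,74]},"qik":{"bsi":{"fot":65,"qly":0},"pcb":[9,95],"u":[76,13,66,61]},"r":[[59,75],{"art":30,"yq":33},[41,21,17],[96,85,80,52,65,66],[52,8,99]]}
After op 11 (add /r/4/1 42): {"dzj":{"jn":[85,64,91,57,19],"kr":[83,15,13,30],"v":[55,35]},"kzy":{"bsz":[41,75,72],"nh":65,"q":[29],"uj":[19,51,74]},"qik":{"bsi":{"fot":65,"qly":0},"pcb":[9,95],"u":[76,13,66,61]},"r":[[59,75],{"art":30,"yq":33},[41,21,17],[96,85,80,52,65,66],[52,42,8,99]]}
After op 12 (add /r/4/4 64): {"dzj":{"jn":[85,64,91,57,19],"kr":[83,15,13,30],"v":[55,35]},"kzy":{"bsz":[41,75,72],"nh":65,"q":[29],"uj":[19,51,74]},"qik":{"bsi":{"fot":65,"qly":0},"pcb":[9,95],"u":[76,13,66,61]},"r":[[59,75],{"art":30,"yq":33},[41,21,17],[96,85,80,52,65,66],[52,42,8,99,64]]}

Answer: {"dzj":{"jn":[85,64,91,57,19],"kr":[83,15,13,30],"v":[55,35]},"kzy":{"bsz":[41,75,72],"nh":65,"q":[29],"uj":[19,51,74]},"qik":{"bsi":{"fot":65,"qly":0},"pcb":[9,95],"u":[76,13,66,61]},"r":[[59,75],{"art":30,"yq":33},[41,21,17],[96,85,80,52,65,66],[52,42,8,99,64]]}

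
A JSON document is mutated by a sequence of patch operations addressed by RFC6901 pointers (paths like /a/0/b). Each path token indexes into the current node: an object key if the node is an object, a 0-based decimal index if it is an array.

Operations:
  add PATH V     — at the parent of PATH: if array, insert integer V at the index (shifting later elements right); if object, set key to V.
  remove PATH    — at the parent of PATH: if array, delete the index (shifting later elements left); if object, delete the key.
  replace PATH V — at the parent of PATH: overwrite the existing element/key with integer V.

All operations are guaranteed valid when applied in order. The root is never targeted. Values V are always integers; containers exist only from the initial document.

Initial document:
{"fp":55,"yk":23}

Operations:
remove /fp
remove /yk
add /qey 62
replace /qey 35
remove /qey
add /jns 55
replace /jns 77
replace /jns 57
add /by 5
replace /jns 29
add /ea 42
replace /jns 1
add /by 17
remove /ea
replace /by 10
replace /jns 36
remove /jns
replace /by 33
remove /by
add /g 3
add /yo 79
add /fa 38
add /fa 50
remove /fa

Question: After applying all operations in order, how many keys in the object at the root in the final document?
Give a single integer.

Answer: 2

Derivation:
After op 1 (remove /fp): {"yk":23}
After op 2 (remove /yk): {}
After op 3 (add /qey 62): {"qey":62}
After op 4 (replace /qey 35): {"qey":35}
After op 5 (remove /qey): {}
After op 6 (add /jns 55): {"jns":55}
After op 7 (replace /jns 77): {"jns":77}
After op 8 (replace /jns 57): {"jns":57}
After op 9 (add /by 5): {"by":5,"jns":57}
After op 10 (replace /jns 29): {"by":5,"jns":29}
After op 11 (add /ea 42): {"by":5,"ea":42,"jns":29}
After op 12 (replace /jns 1): {"by":5,"ea":42,"jns":1}
After op 13 (add /by 17): {"by":17,"ea":42,"jns":1}
After op 14 (remove /ea): {"by":17,"jns":1}
After op 15 (replace /by 10): {"by":10,"jns":1}
After op 16 (replace /jns 36): {"by":10,"jns":36}
After op 17 (remove /jns): {"by":10}
After op 18 (replace /by 33): {"by":33}
After op 19 (remove /by): {}
After op 20 (add /g 3): {"g":3}
After op 21 (add /yo 79): {"g":3,"yo":79}
After op 22 (add /fa 38): {"fa":38,"g":3,"yo":79}
After op 23 (add /fa 50): {"fa":50,"g":3,"yo":79}
After op 24 (remove /fa): {"g":3,"yo":79}
Size at the root: 2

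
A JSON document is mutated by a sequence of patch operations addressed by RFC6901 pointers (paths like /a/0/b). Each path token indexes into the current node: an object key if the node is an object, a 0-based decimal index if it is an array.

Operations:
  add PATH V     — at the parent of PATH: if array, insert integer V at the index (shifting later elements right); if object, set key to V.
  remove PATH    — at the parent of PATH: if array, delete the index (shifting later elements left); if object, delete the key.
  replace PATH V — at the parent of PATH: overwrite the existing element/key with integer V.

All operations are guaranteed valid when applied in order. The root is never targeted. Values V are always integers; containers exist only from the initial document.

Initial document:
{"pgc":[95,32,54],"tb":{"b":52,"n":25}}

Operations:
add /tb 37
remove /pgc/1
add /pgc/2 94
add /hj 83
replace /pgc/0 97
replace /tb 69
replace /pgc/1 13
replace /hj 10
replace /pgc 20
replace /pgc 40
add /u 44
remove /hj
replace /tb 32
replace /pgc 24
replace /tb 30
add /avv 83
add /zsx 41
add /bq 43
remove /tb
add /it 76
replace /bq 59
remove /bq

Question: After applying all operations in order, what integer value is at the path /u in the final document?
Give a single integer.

Answer: 44

Derivation:
After op 1 (add /tb 37): {"pgc":[95,32,54],"tb":37}
After op 2 (remove /pgc/1): {"pgc":[95,54],"tb":37}
After op 3 (add /pgc/2 94): {"pgc":[95,54,94],"tb":37}
After op 4 (add /hj 83): {"hj":83,"pgc":[95,54,94],"tb":37}
After op 5 (replace /pgc/0 97): {"hj":83,"pgc":[97,54,94],"tb":37}
After op 6 (replace /tb 69): {"hj":83,"pgc":[97,54,94],"tb":69}
After op 7 (replace /pgc/1 13): {"hj":83,"pgc":[97,13,94],"tb":69}
After op 8 (replace /hj 10): {"hj":10,"pgc":[97,13,94],"tb":69}
After op 9 (replace /pgc 20): {"hj":10,"pgc":20,"tb":69}
After op 10 (replace /pgc 40): {"hj":10,"pgc":40,"tb":69}
After op 11 (add /u 44): {"hj":10,"pgc":40,"tb":69,"u":44}
After op 12 (remove /hj): {"pgc":40,"tb":69,"u":44}
After op 13 (replace /tb 32): {"pgc":40,"tb":32,"u":44}
After op 14 (replace /pgc 24): {"pgc":24,"tb":32,"u":44}
After op 15 (replace /tb 30): {"pgc":24,"tb":30,"u":44}
After op 16 (add /avv 83): {"avv":83,"pgc":24,"tb":30,"u":44}
After op 17 (add /zsx 41): {"avv":83,"pgc":24,"tb":30,"u":44,"zsx":41}
After op 18 (add /bq 43): {"avv":83,"bq":43,"pgc":24,"tb":30,"u":44,"zsx":41}
After op 19 (remove /tb): {"avv":83,"bq":43,"pgc":24,"u":44,"zsx":41}
After op 20 (add /it 76): {"avv":83,"bq":43,"it":76,"pgc":24,"u":44,"zsx":41}
After op 21 (replace /bq 59): {"avv":83,"bq":59,"it":76,"pgc":24,"u":44,"zsx":41}
After op 22 (remove /bq): {"avv":83,"it":76,"pgc":24,"u":44,"zsx":41}
Value at /u: 44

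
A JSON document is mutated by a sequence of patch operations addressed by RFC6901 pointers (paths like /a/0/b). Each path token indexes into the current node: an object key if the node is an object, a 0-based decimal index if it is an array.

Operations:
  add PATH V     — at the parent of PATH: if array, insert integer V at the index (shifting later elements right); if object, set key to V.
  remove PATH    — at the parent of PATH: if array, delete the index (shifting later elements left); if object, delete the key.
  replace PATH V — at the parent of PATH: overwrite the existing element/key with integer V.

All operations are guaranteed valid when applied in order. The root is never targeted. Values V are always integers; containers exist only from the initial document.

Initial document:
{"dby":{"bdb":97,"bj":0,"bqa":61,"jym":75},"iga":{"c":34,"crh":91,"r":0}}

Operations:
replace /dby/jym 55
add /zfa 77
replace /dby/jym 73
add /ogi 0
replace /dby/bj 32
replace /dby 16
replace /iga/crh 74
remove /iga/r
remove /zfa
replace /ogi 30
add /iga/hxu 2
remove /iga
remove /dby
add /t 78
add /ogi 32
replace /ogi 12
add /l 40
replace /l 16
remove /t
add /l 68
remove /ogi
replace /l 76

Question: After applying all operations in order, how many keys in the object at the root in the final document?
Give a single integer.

After op 1 (replace /dby/jym 55): {"dby":{"bdb":97,"bj":0,"bqa":61,"jym":55},"iga":{"c":34,"crh":91,"r":0}}
After op 2 (add /zfa 77): {"dby":{"bdb":97,"bj":0,"bqa":61,"jym":55},"iga":{"c":34,"crh":91,"r":0},"zfa":77}
After op 3 (replace /dby/jym 73): {"dby":{"bdb":97,"bj":0,"bqa":61,"jym":73},"iga":{"c":34,"crh":91,"r":0},"zfa":77}
After op 4 (add /ogi 0): {"dby":{"bdb":97,"bj":0,"bqa":61,"jym":73},"iga":{"c":34,"crh":91,"r":0},"ogi":0,"zfa":77}
After op 5 (replace /dby/bj 32): {"dby":{"bdb":97,"bj":32,"bqa":61,"jym":73},"iga":{"c":34,"crh":91,"r":0},"ogi":0,"zfa":77}
After op 6 (replace /dby 16): {"dby":16,"iga":{"c":34,"crh":91,"r":0},"ogi":0,"zfa":77}
After op 7 (replace /iga/crh 74): {"dby":16,"iga":{"c":34,"crh":74,"r":0},"ogi":0,"zfa":77}
After op 8 (remove /iga/r): {"dby":16,"iga":{"c":34,"crh":74},"ogi":0,"zfa":77}
After op 9 (remove /zfa): {"dby":16,"iga":{"c":34,"crh":74},"ogi":0}
After op 10 (replace /ogi 30): {"dby":16,"iga":{"c":34,"crh":74},"ogi":30}
After op 11 (add /iga/hxu 2): {"dby":16,"iga":{"c":34,"crh":74,"hxu":2},"ogi":30}
After op 12 (remove /iga): {"dby":16,"ogi":30}
After op 13 (remove /dby): {"ogi":30}
After op 14 (add /t 78): {"ogi":30,"t":78}
After op 15 (add /ogi 32): {"ogi":32,"t":78}
After op 16 (replace /ogi 12): {"ogi":12,"t":78}
After op 17 (add /l 40): {"l":40,"ogi":12,"t":78}
After op 18 (replace /l 16): {"l":16,"ogi":12,"t":78}
After op 19 (remove /t): {"l":16,"ogi":12}
After op 20 (add /l 68): {"l":68,"ogi":12}
After op 21 (remove /ogi): {"l":68}
After op 22 (replace /l 76): {"l":76}
Size at the root: 1

Answer: 1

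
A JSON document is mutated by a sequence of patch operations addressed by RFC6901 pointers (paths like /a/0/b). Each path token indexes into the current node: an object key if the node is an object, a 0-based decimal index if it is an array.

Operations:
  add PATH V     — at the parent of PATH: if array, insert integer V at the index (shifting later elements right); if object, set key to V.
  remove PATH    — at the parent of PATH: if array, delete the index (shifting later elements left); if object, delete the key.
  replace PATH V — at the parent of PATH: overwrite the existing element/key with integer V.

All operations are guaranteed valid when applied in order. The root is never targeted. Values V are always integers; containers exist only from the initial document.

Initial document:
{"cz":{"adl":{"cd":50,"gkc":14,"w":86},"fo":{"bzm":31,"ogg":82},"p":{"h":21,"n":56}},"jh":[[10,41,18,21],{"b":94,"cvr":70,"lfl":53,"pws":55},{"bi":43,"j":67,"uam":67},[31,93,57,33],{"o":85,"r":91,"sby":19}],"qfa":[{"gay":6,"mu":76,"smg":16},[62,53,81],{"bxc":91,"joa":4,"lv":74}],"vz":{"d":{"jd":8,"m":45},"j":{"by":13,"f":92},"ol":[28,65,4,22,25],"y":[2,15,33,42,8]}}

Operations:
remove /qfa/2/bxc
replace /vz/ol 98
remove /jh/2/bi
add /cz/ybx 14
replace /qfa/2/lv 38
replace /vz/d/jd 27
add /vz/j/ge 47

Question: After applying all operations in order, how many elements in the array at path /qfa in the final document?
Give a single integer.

Answer: 3

Derivation:
After op 1 (remove /qfa/2/bxc): {"cz":{"adl":{"cd":50,"gkc":14,"w":86},"fo":{"bzm":31,"ogg":82},"p":{"h":21,"n":56}},"jh":[[10,41,18,21],{"b":94,"cvr":70,"lfl":53,"pws":55},{"bi":43,"j":67,"uam":67},[31,93,57,33],{"o":85,"r":91,"sby":19}],"qfa":[{"gay":6,"mu":76,"smg":16},[62,53,81],{"joa":4,"lv":74}],"vz":{"d":{"jd":8,"m":45},"j":{"by":13,"f":92},"ol":[28,65,4,22,25],"y":[2,15,33,42,8]}}
After op 2 (replace /vz/ol 98): {"cz":{"adl":{"cd":50,"gkc":14,"w":86},"fo":{"bzm":31,"ogg":82},"p":{"h":21,"n":56}},"jh":[[10,41,18,21],{"b":94,"cvr":70,"lfl":53,"pws":55},{"bi":43,"j":67,"uam":67},[31,93,57,33],{"o":85,"r":91,"sby":19}],"qfa":[{"gay":6,"mu":76,"smg":16},[62,53,81],{"joa":4,"lv":74}],"vz":{"d":{"jd":8,"m":45},"j":{"by":13,"f":92},"ol":98,"y":[2,15,33,42,8]}}
After op 3 (remove /jh/2/bi): {"cz":{"adl":{"cd":50,"gkc":14,"w":86},"fo":{"bzm":31,"ogg":82},"p":{"h":21,"n":56}},"jh":[[10,41,18,21],{"b":94,"cvr":70,"lfl":53,"pws":55},{"j":67,"uam":67},[31,93,57,33],{"o":85,"r":91,"sby":19}],"qfa":[{"gay":6,"mu":76,"smg":16},[62,53,81],{"joa":4,"lv":74}],"vz":{"d":{"jd":8,"m":45},"j":{"by":13,"f":92},"ol":98,"y":[2,15,33,42,8]}}
After op 4 (add /cz/ybx 14): {"cz":{"adl":{"cd":50,"gkc":14,"w":86},"fo":{"bzm":31,"ogg":82},"p":{"h":21,"n":56},"ybx":14},"jh":[[10,41,18,21],{"b":94,"cvr":70,"lfl":53,"pws":55},{"j":67,"uam":67},[31,93,57,33],{"o":85,"r":91,"sby":19}],"qfa":[{"gay":6,"mu":76,"smg":16},[62,53,81],{"joa":4,"lv":74}],"vz":{"d":{"jd":8,"m":45},"j":{"by":13,"f":92},"ol":98,"y":[2,15,33,42,8]}}
After op 5 (replace /qfa/2/lv 38): {"cz":{"adl":{"cd":50,"gkc":14,"w":86},"fo":{"bzm":31,"ogg":82},"p":{"h":21,"n":56},"ybx":14},"jh":[[10,41,18,21],{"b":94,"cvr":70,"lfl":53,"pws":55},{"j":67,"uam":67},[31,93,57,33],{"o":85,"r":91,"sby":19}],"qfa":[{"gay":6,"mu":76,"smg":16},[62,53,81],{"joa":4,"lv":38}],"vz":{"d":{"jd":8,"m":45},"j":{"by":13,"f":92},"ol":98,"y":[2,15,33,42,8]}}
After op 6 (replace /vz/d/jd 27): {"cz":{"adl":{"cd":50,"gkc":14,"w":86},"fo":{"bzm":31,"ogg":82},"p":{"h":21,"n":56},"ybx":14},"jh":[[10,41,18,21],{"b":94,"cvr":70,"lfl":53,"pws":55},{"j":67,"uam":67},[31,93,57,33],{"o":85,"r":91,"sby":19}],"qfa":[{"gay":6,"mu":76,"smg":16},[62,53,81],{"joa":4,"lv":38}],"vz":{"d":{"jd":27,"m":45},"j":{"by":13,"f":92},"ol":98,"y":[2,15,33,42,8]}}
After op 7 (add /vz/j/ge 47): {"cz":{"adl":{"cd":50,"gkc":14,"w":86},"fo":{"bzm":31,"ogg":82},"p":{"h":21,"n":56},"ybx":14},"jh":[[10,41,18,21],{"b":94,"cvr":70,"lfl":53,"pws":55},{"j":67,"uam":67},[31,93,57,33],{"o":85,"r":91,"sby":19}],"qfa":[{"gay":6,"mu":76,"smg":16},[62,53,81],{"joa":4,"lv":38}],"vz":{"d":{"jd":27,"m":45},"j":{"by":13,"f":92,"ge":47},"ol":98,"y":[2,15,33,42,8]}}
Size at path /qfa: 3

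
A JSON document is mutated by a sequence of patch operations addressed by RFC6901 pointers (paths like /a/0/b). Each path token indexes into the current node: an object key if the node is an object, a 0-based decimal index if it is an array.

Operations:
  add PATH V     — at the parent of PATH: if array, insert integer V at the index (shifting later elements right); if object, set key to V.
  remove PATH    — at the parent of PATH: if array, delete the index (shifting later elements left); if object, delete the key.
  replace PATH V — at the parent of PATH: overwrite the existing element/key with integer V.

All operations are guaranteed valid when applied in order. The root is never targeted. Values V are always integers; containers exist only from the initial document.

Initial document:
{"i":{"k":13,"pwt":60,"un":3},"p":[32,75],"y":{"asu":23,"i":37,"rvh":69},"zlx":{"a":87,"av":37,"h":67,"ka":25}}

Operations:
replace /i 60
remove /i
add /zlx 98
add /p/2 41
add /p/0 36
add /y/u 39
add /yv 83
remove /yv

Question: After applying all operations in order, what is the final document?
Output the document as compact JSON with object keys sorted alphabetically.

After op 1 (replace /i 60): {"i":60,"p":[32,75],"y":{"asu":23,"i":37,"rvh":69},"zlx":{"a":87,"av":37,"h":67,"ka":25}}
After op 2 (remove /i): {"p":[32,75],"y":{"asu":23,"i":37,"rvh":69},"zlx":{"a":87,"av":37,"h":67,"ka":25}}
After op 3 (add /zlx 98): {"p":[32,75],"y":{"asu":23,"i":37,"rvh":69},"zlx":98}
After op 4 (add /p/2 41): {"p":[32,75,41],"y":{"asu":23,"i":37,"rvh":69},"zlx":98}
After op 5 (add /p/0 36): {"p":[36,32,75,41],"y":{"asu":23,"i":37,"rvh":69},"zlx":98}
After op 6 (add /y/u 39): {"p":[36,32,75,41],"y":{"asu":23,"i":37,"rvh":69,"u":39},"zlx":98}
After op 7 (add /yv 83): {"p":[36,32,75,41],"y":{"asu":23,"i":37,"rvh":69,"u":39},"yv":83,"zlx":98}
After op 8 (remove /yv): {"p":[36,32,75,41],"y":{"asu":23,"i":37,"rvh":69,"u":39},"zlx":98}

Answer: {"p":[36,32,75,41],"y":{"asu":23,"i":37,"rvh":69,"u":39},"zlx":98}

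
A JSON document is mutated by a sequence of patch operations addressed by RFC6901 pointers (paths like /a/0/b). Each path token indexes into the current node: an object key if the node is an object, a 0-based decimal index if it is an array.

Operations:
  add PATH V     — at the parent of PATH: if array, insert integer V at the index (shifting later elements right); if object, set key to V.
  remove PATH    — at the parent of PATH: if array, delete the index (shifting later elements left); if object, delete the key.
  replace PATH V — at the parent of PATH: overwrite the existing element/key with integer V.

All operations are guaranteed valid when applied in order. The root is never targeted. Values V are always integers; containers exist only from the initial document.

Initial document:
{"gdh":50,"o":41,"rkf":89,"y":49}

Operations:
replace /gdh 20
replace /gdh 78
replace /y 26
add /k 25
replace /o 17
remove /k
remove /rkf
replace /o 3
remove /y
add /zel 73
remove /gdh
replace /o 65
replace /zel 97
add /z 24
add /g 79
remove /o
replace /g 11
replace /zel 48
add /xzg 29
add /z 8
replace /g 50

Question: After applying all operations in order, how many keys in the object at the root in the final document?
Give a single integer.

After op 1 (replace /gdh 20): {"gdh":20,"o":41,"rkf":89,"y":49}
After op 2 (replace /gdh 78): {"gdh":78,"o":41,"rkf":89,"y":49}
After op 3 (replace /y 26): {"gdh":78,"o":41,"rkf":89,"y":26}
After op 4 (add /k 25): {"gdh":78,"k":25,"o":41,"rkf":89,"y":26}
After op 5 (replace /o 17): {"gdh":78,"k":25,"o":17,"rkf":89,"y":26}
After op 6 (remove /k): {"gdh":78,"o":17,"rkf":89,"y":26}
After op 7 (remove /rkf): {"gdh":78,"o":17,"y":26}
After op 8 (replace /o 3): {"gdh":78,"o":3,"y":26}
After op 9 (remove /y): {"gdh":78,"o":3}
After op 10 (add /zel 73): {"gdh":78,"o":3,"zel":73}
After op 11 (remove /gdh): {"o":3,"zel":73}
After op 12 (replace /o 65): {"o":65,"zel":73}
After op 13 (replace /zel 97): {"o":65,"zel":97}
After op 14 (add /z 24): {"o":65,"z":24,"zel":97}
After op 15 (add /g 79): {"g":79,"o":65,"z":24,"zel":97}
After op 16 (remove /o): {"g":79,"z":24,"zel":97}
After op 17 (replace /g 11): {"g":11,"z":24,"zel":97}
After op 18 (replace /zel 48): {"g":11,"z":24,"zel":48}
After op 19 (add /xzg 29): {"g":11,"xzg":29,"z":24,"zel":48}
After op 20 (add /z 8): {"g":11,"xzg":29,"z":8,"zel":48}
After op 21 (replace /g 50): {"g":50,"xzg":29,"z":8,"zel":48}
Size at the root: 4

Answer: 4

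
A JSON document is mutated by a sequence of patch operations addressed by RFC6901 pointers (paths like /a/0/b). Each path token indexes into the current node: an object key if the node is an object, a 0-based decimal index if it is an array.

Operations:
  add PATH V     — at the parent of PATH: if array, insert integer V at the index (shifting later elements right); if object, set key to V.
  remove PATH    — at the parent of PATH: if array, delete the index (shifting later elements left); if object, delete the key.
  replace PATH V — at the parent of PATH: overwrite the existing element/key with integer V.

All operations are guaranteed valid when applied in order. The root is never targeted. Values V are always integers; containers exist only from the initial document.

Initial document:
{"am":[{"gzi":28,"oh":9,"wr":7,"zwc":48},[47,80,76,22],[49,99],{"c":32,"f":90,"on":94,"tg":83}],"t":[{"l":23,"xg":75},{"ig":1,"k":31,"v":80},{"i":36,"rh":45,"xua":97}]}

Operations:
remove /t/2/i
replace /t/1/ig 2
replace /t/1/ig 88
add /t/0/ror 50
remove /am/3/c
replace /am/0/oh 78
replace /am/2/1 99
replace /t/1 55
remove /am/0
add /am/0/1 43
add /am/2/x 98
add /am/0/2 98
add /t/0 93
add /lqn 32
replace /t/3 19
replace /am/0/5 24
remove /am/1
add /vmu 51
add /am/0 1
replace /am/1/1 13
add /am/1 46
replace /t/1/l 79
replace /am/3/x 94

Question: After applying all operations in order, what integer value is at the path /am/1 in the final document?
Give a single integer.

Answer: 46

Derivation:
After op 1 (remove /t/2/i): {"am":[{"gzi":28,"oh":9,"wr":7,"zwc":48},[47,80,76,22],[49,99],{"c":32,"f":90,"on":94,"tg":83}],"t":[{"l":23,"xg":75},{"ig":1,"k":31,"v":80},{"rh":45,"xua":97}]}
After op 2 (replace /t/1/ig 2): {"am":[{"gzi":28,"oh":9,"wr":7,"zwc":48},[47,80,76,22],[49,99],{"c":32,"f":90,"on":94,"tg":83}],"t":[{"l":23,"xg":75},{"ig":2,"k":31,"v":80},{"rh":45,"xua":97}]}
After op 3 (replace /t/1/ig 88): {"am":[{"gzi":28,"oh":9,"wr":7,"zwc":48},[47,80,76,22],[49,99],{"c":32,"f":90,"on":94,"tg":83}],"t":[{"l":23,"xg":75},{"ig":88,"k":31,"v":80},{"rh":45,"xua":97}]}
After op 4 (add /t/0/ror 50): {"am":[{"gzi":28,"oh":9,"wr":7,"zwc":48},[47,80,76,22],[49,99],{"c":32,"f":90,"on":94,"tg":83}],"t":[{"l":23,"ror":50,"xg":75},{"ig":88,"k":31,"v":80},{"rh":45,"xua":97}]}
After op 5 (remove /am/3/c): {"am":[{"gzi":28,"oh":9,"wr":7,"zwc":48},[47,80,76,22],[49,99],{"f":90,"on":94,"tg":83}],"t":[{"l":23,"ror":50,"xg":75},{"ig":88,"k":31,"v":80},{"rh":45,"xua":97}]}
After op 6 (replace /am/0/oh 78): {"am":[{"gzi":28,"oh":78,"wr":7,"zwc":48},[47,80,76,22],[49,99],{"f":90,"on":94,"tg":83}],"t":[{"l":23,"ror":50,"xg":75},{"ig":88,"k":31,"v":80},{"rh":45,"xua":97}]}
After op 7 (replace /am/2/1 99): {"am":[{"gzi":28,"oh":78,"wr":7,"zwc":48},[47,80,76,22],[49,99],{"f":90,"on":94,"tg":83}],"t":[{"l":23,"ror":50,"xg":75},{"ig":88,"k":31,"v":80},{"rh":45,"xua":97}]}
After op 8 (replace /t/1 55): {"am":[{"gzi":28,"oh":78,"wr":7,"zwc":48},[47,80,76,22],[49,99],{"f":90,"on":94,"tg":83}],"t":[{"l":23,"ror":50,"xg":75},55,{"rh":45,"xua":97}]}
After op 9 (remove /am/0): {"am":[[47,80,76,22],[49,99],{"f":90,"on":94,"tg":83}],"t":[{"l":23,"ror":50,"xg":75},55,{"rh":45,"xua":97}]}
After op 10 (add /am/0/1 43): {"am":[[47,43,80,76,22],[49,99],{"f":90,"on":94,"tg":83}],"t":[{"l":23,"ror":50,"xg":75},55,{"rh":45,"xua":97}]}
After op 11 (add /am/2/x 98): {"am":[[47,43,80,76,22],[49,99],{"f":90,"on":94,"tg":83,"x":98}],"t":[{"l":23,"ror":50,"xg":75},55,{"rh":45,"xua":97}]}
After op 12 (add /am/0/2 98): {"am":[[47,43,98,80,76,22],[49,99],{"f":90,"on":94,"tg":83,"x":98}],"t":[{"l":23,"ror":50,"xg":75},55,{"rh":45,"xua":97}]}
After op 13 (add /t/0 93): {"am":[[47,43,98,80,76,22],[49,99],{"f":90,"on":94,"tg":83,"x":98}],"t":[93,{"l":23,"ror":50,"xg":75},55,{"rh":45,"xua":97}]}
After op 14 (add /lqn 32): {"am":[[47,43,98,80,76,22],[49,99],{"f":90,"on":94,"tg":83,"x":98}],"lqn":32,"t":[93,{"l":23,"ror":50,"xg":75},55,{"rh":45,"xua":97}]}
After op 15 (replace /t/3 19): {"am":[[47,43,98,80,76,22],[49,99],{"f":90,"on":94,"tg":83,"x":98}],"lqn":32,"t":[93,{"l":23,"ror":50,"xg":75},55,19]}
After op 16 (replace /am/0/5 24): {"am":[[47,43,98,80,76,24],[49,99],{"f":90,"on":94,"tg":83,"x":98}],"lqn":32,"t":[93,{"l":23,"ror":50,"xg":75},55,19]}
After op 17 (remove /am/1): {"am":[[47,43,98,80,76,24],{"f":90,"on":94,"tg":83,"x":98}],"lqn":32,"t":[93,{"l":23,"ror":50,"xg":75},55,19]}
After op 18 (add /vmu 51): {"am":[[47,43,98,80,76,24],{"f":90,"on":94,"tg":83,"x":98}],"lqn":32,"t":[93,{"l":23,"ror":50,"xg":75},55,19],"vmu":51}
After op 19 (add /am/0 1): {"am":[1,[47,43,98,80,76,24],{"f":90,"on":94,"tg":83,"x":98}],"lqn":32,"t":[93,{"l":23,"ror":50,"xg":75},55,19],"vmu":51}
After op 20 (replace /am/1/1 13): {"am":[1,[47,13,98,80,76,24],{"f":90,"on":94,"tg":83,"x":98}],"lqn":32,"t":[93,{"l":23,"ror":50,"xg":75},55,19],"vmu":51}
After op 21 (add /am/1 46): {"am":[1,46,[47,13,98,80,76,24],{"f":90,"on":94,"tg":83,"x":98}],"lqn":32,"t":[93,{"l":23,"ror":50,"xg":75},55,19],"vmu":51}
After op 22 (replace /t/1/l 79): {"am":[1,46,[47,13,98,80,76,24],{"f":90,"on":94,"tg":83,"x":98}],"lqn":32,"t":[93,{"l":79,"ror":50,"xg":75},55,19],"vmu":51}
After op 23 (replace /am/3/x 94): {"am":[1,46,[47,13,98,80,76,24],{"f":90,"on":94,"tg":83,"x":94}],"lqn":32,"t":[93,{"l":79,"ror":50,"xg":75},55,19],"vmu":51}
Value at /am/1: 46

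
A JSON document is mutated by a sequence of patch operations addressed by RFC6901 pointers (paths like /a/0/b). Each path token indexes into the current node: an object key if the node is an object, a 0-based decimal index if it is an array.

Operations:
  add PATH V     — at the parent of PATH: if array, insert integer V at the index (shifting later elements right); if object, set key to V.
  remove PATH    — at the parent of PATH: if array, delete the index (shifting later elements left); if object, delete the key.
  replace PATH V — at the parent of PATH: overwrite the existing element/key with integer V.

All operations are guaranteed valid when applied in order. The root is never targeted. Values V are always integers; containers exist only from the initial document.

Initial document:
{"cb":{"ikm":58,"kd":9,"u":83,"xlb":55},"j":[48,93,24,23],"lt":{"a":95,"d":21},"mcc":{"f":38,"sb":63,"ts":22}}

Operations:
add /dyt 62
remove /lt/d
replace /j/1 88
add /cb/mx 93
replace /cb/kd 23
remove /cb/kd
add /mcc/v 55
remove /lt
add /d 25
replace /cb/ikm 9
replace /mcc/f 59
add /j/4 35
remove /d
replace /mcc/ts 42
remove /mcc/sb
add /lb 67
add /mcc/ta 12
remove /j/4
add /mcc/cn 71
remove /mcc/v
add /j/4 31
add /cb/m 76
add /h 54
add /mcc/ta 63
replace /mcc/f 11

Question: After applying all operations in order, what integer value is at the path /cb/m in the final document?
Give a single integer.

After op 1 (add /dyt 62): {"cb":{"ikm":58,"kd":9,"u":83,"xlb":55},"dyt":62,"j":[48,93,24,23],"lt":{"a":95,"d":21},"mcc":{"f":38,"sb":63,"ts":22}}
After op 2 (remove /lt/d): {"cb":{"ikm":58,"kd":9,"u":83,"xlb":55},"dyt":62,"j":[48,93,24,23],"lt":{"a":95},"mcc":{"f":38,"sb":63,"ts":22}}
After op 3 (replace /j/1 88): {"cb":{"ikm":58,"kd":9,"u":83,"xlb":55},"dyt":62,"j":[48,88,24,23],"lt":{"a":95},"mcc":{"f":38,"sb":63,"ts":22}}
After op 4 (add /cb/mx 93): {"cb":{"ikm":58,"kd":9,"mx":93,"u":83,"xlb":55},"dyt":62,"j":[48,88,24,23],"lt":{"a":95},"mcc":{"f":38,"sb":63,"ts":22}}
After op 5 (replace /cb/kd 23): {"cb":{"ikm":58,"kd":23,"mx":93,"u":83,"xlb":55},"dyt":62,"j":[48,88,24,23],"lt":{"a":95},"mcc":{"f":38,"sb":63,"ts":22}}
After op 6 (remove /cb/kd): {"cb":{"ikm":58,"mx":93,"u":83,"xlb":55},"dyt":62,"j":[48,88,24,23],"lt":{"a":95},"mcc":{"f":38,"sb":63,"ts":22}}
After op 7 (add /mcc/v 55): {"cb":{"ikm":58,"mx":93,"u":83,"xlb":55},"dyt":62,"j":[48,88,24,23],"lt":{"a":95},"mcc":{"f":38,"sb":63,"ts":22,"v":55}}
After op 8 (remove /lt): {"cb":{"ikm":58,"mx":93,"u":83,"xlb":55},"dyt":62,"j":[48,88,24,23],"mcc":{"f":38,"sb":63,"ts":22,"v":55}}
After op 9 (add /d 25): {"cb":{"ikm":58,"mx":93,"u":83,"xlb":55},"d":25,"dyt":62,"j":[48,88,24,23],"mcc":{"f":38,"sb":63,"ts":22,"v":55}}
After op 10 (replace /cb/ikm 9): {"cb":{"ikm":9,"mx":93,"u":83,"xlb":55},"d":25,"dyt":62,"j":[48,88,24,23],"mcc":{"f":38,"sb":63,"ts":22,"v":55}}
After op 11 (replace /mcc/f 59): {"cb":{"ikm":9,"mx":93,"u":83,"xlb":55},"d":25,"dyt":62,"j":[48,88,24,23],"mcc":{"f":59,"sb":63,"ts":22,"v":55}}
After op 12 (add /j/4 35): {"cb":{"ikm":9,"mx":93,"u":83,"xlb":55},"d":25,"dyt":62,"j":[48,88,24,23,35],"mcc":{"f":59,"sb":63,"ts":22,"v":55}}
After op 13 (remove /d): {"cb":{"ikm":9,"mx":93,"u":83,"xlb":55},"dyt":62,"j":[48,88,24,23,35],"mcc":{"f":59,"sb":63,"ts":22,"v":55}}
After op 14 (replace /mcc/ts 42): {"cb":{"ikm":9,"mx":93,"u":83,"xlb":55},"dyt":62,"j":[48,88,24,23,35],"mcc":{"f":59,"sb":63,"ts":42,"v":55}}
After op 15 (remove /mcc/sb): {"cb":{"ikm":9,"mx":93,"u":83,"xlb":55},"dyt":62,"j":[48,88,24,23,35],"mcc":{"f":59,"ts":42,"v":55}}
After op 16 (add /lb 67): {"cb":{"ikm":9,"mx":93,"u":83,"xlb":55},"dyt":62,"j":[48,88,24,23,35],"lb":67,"mcc":{"f":59,"ts":42,"v":55}}
After op 17 (add /mcc/ta 12): {"cb":{"ikm":9,"mx":93,"u":83,"xlb":55},"dyt":62,"j":[48,88,24,23,35],"lb":67,"mcc":{"f":59,"ta":12,"ts":42,"v":55}}
After op 18 (remove /j/4): {"cb":{"ikm":9,"mx":93,"u":83,"xlb":55},"dyt":62,"j":[48,88,24,23],"lb":67,"mcc":{"f":59,"ta":12,"ts":42,"v":55}}
After op 19 (add /mcc/cn 71): {"cb":{"ikm":9,"mx":93,"u":83,"xlb":55},"dyt":62,"j":[48,88,24,23],"lb":67,"mcc":{"cn":71,"f":59,"ta":12,"ts":42,"v":55}}
After op 20 (remove /mcc/v): {"cb":{"ikm":9,"mx":93,"u":83,"xlb":55},"dyt":62,"j":[48,88,24,23],"lb":67,"mcc":{"cn":71,"f":59,"ta":12,"ts":42}}
After op 21 (add /j/4 31): {"cb":{"ikm":9,"mx":93,"u":83,"xlb":55},"dyt":62,"j":[48,88,24,23,31],"lb":67,"mcc":{"cn":71,"f":59,"ta":12,"ts":42}}
After op 22 (add /cb/m 76): {"cb":{"ikm":9,"m":76,"mx":93,"u":83,"xlb":55},"dyt":62,"j":[48,88,24,23,31],"lb":67,"mcc":{"cn":71,"f":59,"ta":12,"ts":42}}
After op 23 (add /h 54): {"cb":{"ikm":9,"m":76,"mx":93,"u":83,"xlb":55},"dyt":62,"h":54,"j":[48,88,24,23,31],"lb":67,"mcc":{"cn":71,"f":59,"ta":12,"ts":42}}
After op 24 (add /mcc/ta 63): {"cb":{"ikm":9,"m":76,"mx":93,"u":83,"xlb":55},"dyt":62,"h":54,"j":[48,88,24,23,31],"lb":67,"mcc":{"cn":71,"f":59,"ta":63,"ts":42}}
After op 25 (replace /mcc/f 11): {"cb":{"ikm":9,"m":76,"mx":93,"u":83,"xlb":55},"dyt":62,"h":54,"j":[48,88,24,23,31],"lb":67,"mcc":{"cn":71,"f":11,"ta":63,"ts":42}}
Value at /cb/m: 76

Answer: 76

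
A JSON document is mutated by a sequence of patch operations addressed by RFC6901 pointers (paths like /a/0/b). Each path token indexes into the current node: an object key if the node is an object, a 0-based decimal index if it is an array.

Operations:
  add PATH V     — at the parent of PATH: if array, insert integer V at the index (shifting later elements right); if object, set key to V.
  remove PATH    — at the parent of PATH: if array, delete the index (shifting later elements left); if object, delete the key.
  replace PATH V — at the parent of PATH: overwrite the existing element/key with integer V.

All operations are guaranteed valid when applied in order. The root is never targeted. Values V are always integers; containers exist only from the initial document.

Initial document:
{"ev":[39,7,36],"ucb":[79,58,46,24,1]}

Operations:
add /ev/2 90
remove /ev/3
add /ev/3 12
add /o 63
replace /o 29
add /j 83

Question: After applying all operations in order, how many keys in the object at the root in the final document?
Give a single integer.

After op 1 (add /ev/2 90): {"ev":[39,7,90,36],"ucb":[79,58,46,24,1]}
After op 2 (remove /ev/3): {"ev":[39,7,90],"ucb":[79,58,46,24,1]}
After op 3 (add /ev/3 12): {"ev":[39,7,90,12],"ucb":[79,58,46,24,1]}
After op 4 (add /o 63): {"ev":[39,7,90,12],"o":63,"ucb":[79,58,46,24,1]}
After op 5 (replace /o 29): {"ev":[39,7,90,12],"o":29,"ucb":[79,58,46,24,1]}
After op 6 (add /j 83): {"ev":[39,7,90,12],"j":83,"o":29,"ucb":[79,58,46,24,1]}
Size at the root: 4

Answer: 4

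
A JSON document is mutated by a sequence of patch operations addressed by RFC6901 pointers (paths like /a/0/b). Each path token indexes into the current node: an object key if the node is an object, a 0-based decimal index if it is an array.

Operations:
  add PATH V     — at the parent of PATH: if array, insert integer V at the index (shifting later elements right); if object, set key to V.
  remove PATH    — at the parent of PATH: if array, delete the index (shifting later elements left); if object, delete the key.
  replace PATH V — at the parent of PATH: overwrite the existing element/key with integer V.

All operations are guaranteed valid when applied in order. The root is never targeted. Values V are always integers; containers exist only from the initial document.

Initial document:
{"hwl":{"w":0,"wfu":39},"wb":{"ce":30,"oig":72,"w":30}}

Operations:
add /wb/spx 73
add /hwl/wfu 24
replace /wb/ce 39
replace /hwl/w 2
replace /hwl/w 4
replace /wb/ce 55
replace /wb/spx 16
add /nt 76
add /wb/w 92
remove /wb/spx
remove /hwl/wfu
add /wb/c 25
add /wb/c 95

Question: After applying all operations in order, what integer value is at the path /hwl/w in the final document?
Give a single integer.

After op 1 (add /wb/spx 73): {"hwl":{"w":0,"wfu":39},"wb":{"ce":30,"oig":72,"spx":73,"w":30}}
After op 2 (add /hwl/wfu 24): {"hwl":{"w":0,"wfu":24},"wb":{"ce":30,"oig":72,"spx":73,"w":30}}
After op 3 (replace /wb/ce 39): {"hwl":{"w":0,"wfu":24},"wb":{"ce":39,"oig":72,"spx":73,"w":30}}
After op 4 (replace /hwl/w 2): {"hwl":{"w":2,"wfu":24},"wb":{"ce":39,"oig":72,"spx":73,"w":30}}
After op 5 (replace /hwl/w 4): {"hwl":{"w":4,"wfu":24},"wb":{"ce":39,"oig":72,"spx":73,"w":30}}
After op 6 (replace /wb/ce 55): {"hwl":{"w":4,"wfu":24},"wb":{"ce":55,"oig":72,"spx":73,"w":30}}
After op 7 (replace /wb/spx 16): {"hwl":{"w":4,"wfu":24},"wb":{"ce":55,"oig":72,"spx":16,"w":30}}
After op 8 (add /nt 76): {"hwl":{"w":4,"wfu":24},"nt":76,"wb":{"ce":55,"oig":72,"spx":16,"w":30}}
After op 9 (add /wb/w 92): {"hwl":{"w":4,"wfu":24},"nt":76,"wb":{"ce":55,"oig":72,"spx":16,"w":92}}
After op 10 (remove /wb/spx): {"hwl":{"w":4,"wfu":24},"nt":76,"wb":{"ce":55,"oig":72,"w":92}}
After op 11 (remove /hwl/wfu): {"hwl":{"w":4},"nt":76,"wb":{"ce":55,"oig":72,"w":92}}
After op 12 (add /wb/c 25): {"hwl":{"w":4},"nt":76,"wb":{"c":25,"ce":55,"oig":72,"w":92}}
After op 13 (add /wb/c 95): {"hwl":{"w":4},"nt":76,"wb":{"c":95,"ce":55,"oig":72,"w":92}}
Value at /hwl/w: 4

Answer: 4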